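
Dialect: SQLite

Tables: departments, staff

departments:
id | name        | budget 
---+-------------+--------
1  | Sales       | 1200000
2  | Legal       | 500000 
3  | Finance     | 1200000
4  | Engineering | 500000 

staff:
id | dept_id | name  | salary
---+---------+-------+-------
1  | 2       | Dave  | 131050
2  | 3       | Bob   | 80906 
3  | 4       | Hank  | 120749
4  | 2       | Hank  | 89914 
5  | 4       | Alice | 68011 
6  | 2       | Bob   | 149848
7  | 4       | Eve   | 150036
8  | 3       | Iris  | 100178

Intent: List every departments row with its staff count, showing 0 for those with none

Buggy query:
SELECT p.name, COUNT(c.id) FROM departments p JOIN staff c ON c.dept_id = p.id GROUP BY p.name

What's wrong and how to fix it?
Bug: INNER JOIN drops departments rows that have no matching staff rows

Fix: Use LEFT JOIN so parents without children still appear (COUNT(c.id) gives 0)

Corrected query:
SELECT p.name, COUNT(c.id) FROM departments p LEFT JOIN staff c ON c.dept_id = p.id GROUP BY p.name

Result:
name        | COUNT(c.id)
------------+------------
Engineering | 3          
Finance     | 2          
Legal       | 3          
Sales       | 0          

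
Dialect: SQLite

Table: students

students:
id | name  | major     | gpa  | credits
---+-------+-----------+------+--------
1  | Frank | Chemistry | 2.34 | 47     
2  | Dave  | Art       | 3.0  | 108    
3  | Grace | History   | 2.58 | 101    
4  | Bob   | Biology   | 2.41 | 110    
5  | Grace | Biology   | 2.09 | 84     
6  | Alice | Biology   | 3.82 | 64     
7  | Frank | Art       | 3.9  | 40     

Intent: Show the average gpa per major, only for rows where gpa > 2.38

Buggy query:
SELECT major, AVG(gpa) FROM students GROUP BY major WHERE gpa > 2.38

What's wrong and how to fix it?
Bug: Row-level WHERE must come before GROUP BY in the clause order

Fix: Move the WHERE clause before GROUP BY

Corrected query:
SELECT major, AVG(gpa) FROM students WHERE gpa > 2.38 GROUP BY major

Result:
major   | AVG(gpa)
--------+---------
Art     | 3.45    
Biology | 3.115   
History | 2.58    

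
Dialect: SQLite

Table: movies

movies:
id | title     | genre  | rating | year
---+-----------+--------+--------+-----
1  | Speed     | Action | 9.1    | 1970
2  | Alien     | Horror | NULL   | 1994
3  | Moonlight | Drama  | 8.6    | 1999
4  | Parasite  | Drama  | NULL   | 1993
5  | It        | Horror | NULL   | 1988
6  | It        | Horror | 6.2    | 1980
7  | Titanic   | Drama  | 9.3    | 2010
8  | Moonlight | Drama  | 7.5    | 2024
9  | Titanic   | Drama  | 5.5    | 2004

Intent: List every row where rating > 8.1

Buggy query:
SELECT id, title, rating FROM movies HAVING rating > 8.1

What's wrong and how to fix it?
Bug: HAVING filters the output of aggregation, but this query has no GROUP BY and no aggregate functions, so SQLite rejects it (HAVING clause on a non-aggregate query); the condition here is per row

Fix: Use WHERE for row-level filtering

Corrected query:
SELECT id, title, rating FROM movies WHERE rating > 8.1

Result:
id | title     | rating
---+-----------+-------
1  | Speed     | 9.1   
3  | Moonlight | 8.6   
7  | Titanic   | 9.3   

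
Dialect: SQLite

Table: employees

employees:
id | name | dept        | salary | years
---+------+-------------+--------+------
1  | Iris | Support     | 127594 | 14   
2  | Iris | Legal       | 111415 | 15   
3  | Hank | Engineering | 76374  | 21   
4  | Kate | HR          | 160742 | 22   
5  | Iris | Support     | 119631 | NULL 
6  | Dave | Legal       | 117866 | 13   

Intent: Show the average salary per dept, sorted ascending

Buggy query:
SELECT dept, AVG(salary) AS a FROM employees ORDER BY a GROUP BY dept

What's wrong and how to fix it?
Bug: GROUP BY must precede ORDER BY

Fix: Move ORDER BY to the end, after GROUP BY

Corrected query:
SELECT dept, AVG(salary) AS a FROM employees GROUP BY dept ORDER BY a

Result:
dept        | a       
------------+---------
Engineering | 76374   
Legal       | 114640.5
Support     | 123612.5
HR          | 160742  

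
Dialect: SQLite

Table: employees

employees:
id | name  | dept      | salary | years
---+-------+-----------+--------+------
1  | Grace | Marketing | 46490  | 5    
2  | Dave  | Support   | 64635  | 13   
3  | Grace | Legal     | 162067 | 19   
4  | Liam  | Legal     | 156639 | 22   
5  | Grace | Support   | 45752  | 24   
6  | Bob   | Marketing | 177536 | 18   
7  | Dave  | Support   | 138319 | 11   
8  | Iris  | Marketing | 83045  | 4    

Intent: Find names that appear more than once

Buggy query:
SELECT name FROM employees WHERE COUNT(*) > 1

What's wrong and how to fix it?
Bug: WHERE can't reference COUNT(*); aggregates are computed after WHERE

Fix: GROUP BY name, then filter groups with HAVING COUNT(*) > 1

Corrected query:
SELECT name FROM employees GROUP BY name HAVING COUNT(*) > 1

Result:
name 
-----
Dave 
Grace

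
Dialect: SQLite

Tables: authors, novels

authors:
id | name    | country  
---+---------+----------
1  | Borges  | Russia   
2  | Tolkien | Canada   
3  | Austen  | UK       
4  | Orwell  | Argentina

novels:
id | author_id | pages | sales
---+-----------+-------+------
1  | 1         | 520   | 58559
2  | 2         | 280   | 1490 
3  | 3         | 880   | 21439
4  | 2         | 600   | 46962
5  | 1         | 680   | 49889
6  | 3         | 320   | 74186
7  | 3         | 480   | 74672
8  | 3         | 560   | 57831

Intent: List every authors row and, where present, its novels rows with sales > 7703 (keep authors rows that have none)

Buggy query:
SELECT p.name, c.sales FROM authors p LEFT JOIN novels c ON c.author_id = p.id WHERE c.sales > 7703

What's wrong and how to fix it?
Bug: A WHERE condition on the right-hand table after LEFT JOIN drops unmatched parents

Fix: Put 'c.sales > 7703' in the JOIN's ON clause instead of WHERE

Corrected query:
SELECT p.name, c.sales FROM authors p LEFT JOIN novels c ON c.author_id = p.id AND c.sales > 7703

Result:
name    | sales
--------+------
Borges  | 49889
Borges  | 58559
Tolkien | 46962
Austen  | 21439
Austen  | 57831
Austen  | 74186
Austen  | 74672
Orwell  | NULL 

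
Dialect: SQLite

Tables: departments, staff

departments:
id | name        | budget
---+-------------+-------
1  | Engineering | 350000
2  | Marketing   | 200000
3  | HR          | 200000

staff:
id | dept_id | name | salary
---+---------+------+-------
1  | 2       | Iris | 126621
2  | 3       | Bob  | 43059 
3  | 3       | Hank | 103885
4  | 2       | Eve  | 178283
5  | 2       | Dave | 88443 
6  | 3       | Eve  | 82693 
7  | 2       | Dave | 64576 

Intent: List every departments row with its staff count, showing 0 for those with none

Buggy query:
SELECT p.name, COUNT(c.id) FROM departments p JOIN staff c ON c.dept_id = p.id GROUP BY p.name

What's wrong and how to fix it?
Bug: INNER JOIN drops departments rows that have no matching staff rows

Fix: Use LEFT JOIN so parents without children still appear (COUNT(c.id) gives 0)

Corrected query:
SELECT p.name, COUNT(c.id) FROM departments p LEFT JOIN staff c ON c.dept_id = p.id GROUP BY p.name

Result:
name        | COUNT(c.id)
------------+------------
Engineering | 0          
HR          | 3          
Marketing   | 4          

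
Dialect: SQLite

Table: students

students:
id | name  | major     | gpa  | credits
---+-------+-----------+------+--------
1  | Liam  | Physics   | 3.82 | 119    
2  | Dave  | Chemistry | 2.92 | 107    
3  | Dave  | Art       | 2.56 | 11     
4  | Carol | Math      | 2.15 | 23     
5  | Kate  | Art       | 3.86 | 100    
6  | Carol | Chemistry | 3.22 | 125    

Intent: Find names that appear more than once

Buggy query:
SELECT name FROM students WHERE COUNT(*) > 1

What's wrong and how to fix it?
Bug: COUNT(*) is an aggregate and cannot be used in WHERE

Fix: GROUP BY name, then filter groups with HAVING COUNT(*) > 1

Corrected query:
SELECT name FROM students GROUP BY name HAVING COUNT(*) > 1

Result:
name 
-----
Carol
Dave 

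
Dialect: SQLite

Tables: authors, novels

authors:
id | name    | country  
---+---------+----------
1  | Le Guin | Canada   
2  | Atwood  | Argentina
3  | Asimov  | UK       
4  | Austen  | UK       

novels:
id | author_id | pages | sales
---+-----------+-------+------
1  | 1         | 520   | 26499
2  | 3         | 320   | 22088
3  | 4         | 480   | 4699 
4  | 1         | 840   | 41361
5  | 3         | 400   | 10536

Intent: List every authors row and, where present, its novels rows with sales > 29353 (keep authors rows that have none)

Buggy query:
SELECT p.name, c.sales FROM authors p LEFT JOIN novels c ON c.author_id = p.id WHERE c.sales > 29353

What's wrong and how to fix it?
Bug: A WHERE condition on the right-hand table after LEFT JOIN drops unmatched parents

Fix: Put 'c.sales > 29353' in the JOIN's ON clause instead of WHERE

Corrected query:
SELECT p.name, c.sales FROM authors p LEFT JOIN novels c ON c.author_id = p.id AND c.sales > 29353

Result:
name    | sales
--------+------
Le Guin | 41361
Atwood  | NULL 
Asimov  | NULL 
Austen  | NULL 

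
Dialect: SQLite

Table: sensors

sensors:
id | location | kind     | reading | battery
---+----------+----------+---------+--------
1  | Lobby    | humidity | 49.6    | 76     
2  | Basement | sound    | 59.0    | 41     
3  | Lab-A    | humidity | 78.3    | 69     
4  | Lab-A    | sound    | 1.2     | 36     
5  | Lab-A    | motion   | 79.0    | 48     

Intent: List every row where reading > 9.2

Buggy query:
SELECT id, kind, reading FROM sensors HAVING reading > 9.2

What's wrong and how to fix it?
Bug: HAVING filters the output of aggregation, but this query has no GROUP BY and no aggregate functions, so SQLite rejects it (HAVING clause on a non-aggregate query); the condition here is per row

Fix: Use WHERE for row-level filtering

Corrected query:
SELECT id, kind, reading FROM sensors WHERE reading > 9.2

Result:
id | kind     | reading
---+----------+--------
1  | humidity | 49.6   
2  | sound    | 59     
3  | humidity | 78.3   
5  | motion   | 79     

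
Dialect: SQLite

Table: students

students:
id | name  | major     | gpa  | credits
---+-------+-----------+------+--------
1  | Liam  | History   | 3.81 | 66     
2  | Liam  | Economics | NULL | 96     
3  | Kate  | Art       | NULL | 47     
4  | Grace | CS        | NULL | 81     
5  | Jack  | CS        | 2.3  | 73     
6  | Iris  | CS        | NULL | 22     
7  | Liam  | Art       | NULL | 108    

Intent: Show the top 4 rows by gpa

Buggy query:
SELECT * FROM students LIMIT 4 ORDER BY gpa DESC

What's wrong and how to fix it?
Bug: ORDER BY cannot follow LIMIT; LIMIT is the final clause

Fix: Sort with ORDER BY, then apply LIMIT

Corrected query:
SELECT * FROM students ORDER BY gpa DESC LIMIT 4

Result:
id | name | major     | gpa  | credits
---+------+-----------+------+--------
1  | Liam | History   | 3.81 | 66     
5  | Jack | CS        | 2.3  | 73     
2  | Liam | Economics | NULL | 96     
3  | Kate | Art       | NULL | 47     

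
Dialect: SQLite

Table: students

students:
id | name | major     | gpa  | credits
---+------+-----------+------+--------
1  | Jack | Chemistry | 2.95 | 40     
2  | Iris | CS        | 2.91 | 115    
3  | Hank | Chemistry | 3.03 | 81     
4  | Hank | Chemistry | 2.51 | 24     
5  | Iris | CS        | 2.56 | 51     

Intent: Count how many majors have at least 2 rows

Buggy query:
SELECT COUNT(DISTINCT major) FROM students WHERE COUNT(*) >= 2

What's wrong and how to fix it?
Bug: WHERE filters individual rows, not groups, so a group-level COUNT is invalid there

Fix: Use a subquery that GROUPs and filters with HAVING, then count its rows

Corrected query:
SELECT COUNT(*) FROM (SELECT major FROM students GROUP BY major HAVING COUNT(*) >= 2)

Result:
COUNT(*)
--------
2       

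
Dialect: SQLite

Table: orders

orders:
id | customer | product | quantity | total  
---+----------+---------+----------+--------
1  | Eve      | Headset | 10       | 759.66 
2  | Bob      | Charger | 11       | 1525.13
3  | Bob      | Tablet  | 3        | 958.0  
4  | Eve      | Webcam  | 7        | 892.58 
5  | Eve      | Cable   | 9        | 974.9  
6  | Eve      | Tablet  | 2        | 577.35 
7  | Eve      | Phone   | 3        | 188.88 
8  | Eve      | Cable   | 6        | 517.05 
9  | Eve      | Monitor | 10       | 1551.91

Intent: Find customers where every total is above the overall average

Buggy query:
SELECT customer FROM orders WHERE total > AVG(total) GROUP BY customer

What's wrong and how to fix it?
Bug: AVG() is an aggregate; it can't sit directly in WHERE

Fix: Use a subquery for AVG and a HAVING MIN(...) filter so the condition holds for every row in the group

Corrected query:
SELECT customer FROM orders GROUP BY customer HAVING MIN(total) > (SELECT AVG(total) FROM orders)

Result:
customer
--------
Bob     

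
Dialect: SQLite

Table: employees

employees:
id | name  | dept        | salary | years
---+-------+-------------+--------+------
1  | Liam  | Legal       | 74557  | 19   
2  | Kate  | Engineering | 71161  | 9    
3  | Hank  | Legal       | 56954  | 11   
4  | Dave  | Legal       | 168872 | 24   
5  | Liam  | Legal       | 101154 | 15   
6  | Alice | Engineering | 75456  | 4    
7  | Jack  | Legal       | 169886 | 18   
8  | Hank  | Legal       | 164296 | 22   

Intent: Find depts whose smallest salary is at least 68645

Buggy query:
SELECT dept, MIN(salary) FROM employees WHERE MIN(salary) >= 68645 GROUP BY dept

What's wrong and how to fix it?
Bug: Aggregates like MIN are computed per group after WHERE runs

Fix: Replace WHERE with HAVING after the GROUP BY

Corrected query:
SELECT dept, MIN(salary) FROM employees GROUP BY dept HAVING MIN(salary) >= 68645

Result:
dept        | MIN(salary)
------------+------------
Engineering | 71161      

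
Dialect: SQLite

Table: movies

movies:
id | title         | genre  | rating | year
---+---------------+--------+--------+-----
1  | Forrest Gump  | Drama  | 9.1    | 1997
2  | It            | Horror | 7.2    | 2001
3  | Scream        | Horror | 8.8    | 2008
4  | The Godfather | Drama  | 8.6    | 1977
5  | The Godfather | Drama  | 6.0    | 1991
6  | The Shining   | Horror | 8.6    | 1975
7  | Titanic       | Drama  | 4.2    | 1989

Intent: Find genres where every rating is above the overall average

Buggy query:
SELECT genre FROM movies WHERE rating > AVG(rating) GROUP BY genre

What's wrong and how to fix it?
Bug: WHERE evaluates per row before aggregation, so AVG() is unavailable

Fix: Compute the overall average in a scalar subquery and compare each group's MIN against it in HAVING

Corrected query:
SELECT genre FROM movies GROUP BY genre HAVING MIN(rating) > (SELECT AVG(rating) FROM movies)

Result:
(no rows)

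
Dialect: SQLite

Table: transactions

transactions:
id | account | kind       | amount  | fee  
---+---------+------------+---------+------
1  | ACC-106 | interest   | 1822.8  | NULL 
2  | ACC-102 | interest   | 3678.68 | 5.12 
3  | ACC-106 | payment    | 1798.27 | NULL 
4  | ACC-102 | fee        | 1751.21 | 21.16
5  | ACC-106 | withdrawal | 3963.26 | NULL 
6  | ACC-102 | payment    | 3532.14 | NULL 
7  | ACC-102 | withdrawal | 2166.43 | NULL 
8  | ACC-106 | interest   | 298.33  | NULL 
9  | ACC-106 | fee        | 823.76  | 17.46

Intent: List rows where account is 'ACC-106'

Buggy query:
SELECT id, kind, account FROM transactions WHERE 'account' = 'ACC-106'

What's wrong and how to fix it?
Bug: Single quotes denote string literals in SQL; the column name is being compared as a constant string

Fix: Remove the quotes around the column name (or use double quotes for an identifier)

Corrected query:
SELECT id, kind, account FROM transactions WHERE account = 'ACC-106'

Result:
id | kind       | account
---+------------+--------
1  | interest   | ACC-106
3  | payment    | ACC-106
5  | withdrawal | ACC-106
8  | interest   | ACC-106
9  | fee        | ACC-106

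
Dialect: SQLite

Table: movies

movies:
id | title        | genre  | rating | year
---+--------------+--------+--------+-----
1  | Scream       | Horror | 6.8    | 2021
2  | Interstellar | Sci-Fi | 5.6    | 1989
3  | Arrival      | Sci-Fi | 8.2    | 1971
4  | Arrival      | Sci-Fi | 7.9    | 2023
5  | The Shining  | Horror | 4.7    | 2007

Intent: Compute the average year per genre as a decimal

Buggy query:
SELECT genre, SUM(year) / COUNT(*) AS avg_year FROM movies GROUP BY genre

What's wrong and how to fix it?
Bug: Both operands are integers, so '/' performs integer division and truncates

Fix: Cast one side to REAL so the division keeps the fractional part

Corrected query:
SELECT genre, SUM(year) * 1.0 / COUNT(*) AS avg_year FROM movies GROUP BY genre

Result:
genre  | avg_year   
-------+------------
Horror | 2014       
Sci-Fi | 1994.333333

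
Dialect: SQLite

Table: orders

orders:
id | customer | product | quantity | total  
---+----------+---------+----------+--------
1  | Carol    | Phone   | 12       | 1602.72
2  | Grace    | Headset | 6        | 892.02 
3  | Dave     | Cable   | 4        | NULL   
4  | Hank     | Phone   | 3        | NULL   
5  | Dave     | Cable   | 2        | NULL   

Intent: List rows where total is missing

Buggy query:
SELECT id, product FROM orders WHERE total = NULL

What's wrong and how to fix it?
Bug: Comparing to NULL with '=' never matches; NULL = NULL is unknown, not true

Fix: Use IS NULL to test for NULL

Corrected query:
SELECT id, product FROM orders WHERE total IS NULL

Result:
id | product
---+--------
3  | Cable  
4  | Phone  
5  | Cable  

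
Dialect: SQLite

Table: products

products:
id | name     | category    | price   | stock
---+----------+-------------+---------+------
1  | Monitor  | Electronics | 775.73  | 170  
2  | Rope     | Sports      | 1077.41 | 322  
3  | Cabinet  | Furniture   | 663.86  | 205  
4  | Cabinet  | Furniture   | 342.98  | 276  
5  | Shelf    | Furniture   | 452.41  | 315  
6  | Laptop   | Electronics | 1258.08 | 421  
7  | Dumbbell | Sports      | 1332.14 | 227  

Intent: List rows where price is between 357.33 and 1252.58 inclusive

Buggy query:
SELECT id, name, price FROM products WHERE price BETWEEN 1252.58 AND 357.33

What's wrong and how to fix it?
Bug: The bounds are reversed; BETWEEN a AND b requires a <= b to match anything

Fix: Swap the bounds so the smaller value comes first

Corrected query:
SELECT id, name, price FROM products WHERE price BETWEEN 357.33 AND 1252.58

Result:
id | name    | price  
---+---------+--------
1  | Monitor | 775.73 
2  | Rope    | 1077.41
3  | Cabinet | 663.86 
5  | Shelf   | 452.41 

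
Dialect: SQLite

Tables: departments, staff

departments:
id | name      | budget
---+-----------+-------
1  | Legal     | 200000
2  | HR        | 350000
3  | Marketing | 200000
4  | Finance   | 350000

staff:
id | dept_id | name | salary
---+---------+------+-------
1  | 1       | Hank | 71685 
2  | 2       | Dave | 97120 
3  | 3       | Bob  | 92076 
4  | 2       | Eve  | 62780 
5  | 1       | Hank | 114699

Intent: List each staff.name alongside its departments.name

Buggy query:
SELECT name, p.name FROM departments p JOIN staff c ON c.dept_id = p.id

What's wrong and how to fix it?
Bug: Both tables have a 'name' column; the unqualified reference is ambiguous

Fix: Prefix ambiguous columns with the table alias

Corrected query:
SELECT c.name, p.name FROM departments p JOIN staff c ON c.dept_id = p.id

Result:
name | name     
-----+----------
Hank | Legal    
Dave | HR       
Bob  | Marketing
Eve  | HR       
Hank | Legal    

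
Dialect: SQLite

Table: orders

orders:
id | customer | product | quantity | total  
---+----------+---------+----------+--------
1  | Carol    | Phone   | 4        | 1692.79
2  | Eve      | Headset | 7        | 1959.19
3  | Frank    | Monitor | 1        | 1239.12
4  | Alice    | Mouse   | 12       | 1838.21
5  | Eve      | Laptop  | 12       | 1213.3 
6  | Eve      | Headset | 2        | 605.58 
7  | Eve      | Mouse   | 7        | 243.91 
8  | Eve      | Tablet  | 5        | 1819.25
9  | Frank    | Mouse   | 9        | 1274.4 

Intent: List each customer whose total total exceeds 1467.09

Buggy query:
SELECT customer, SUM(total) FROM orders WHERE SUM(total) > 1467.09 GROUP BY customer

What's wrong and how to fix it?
Bug: SUM(total) is an aggregate, but WHERE filters rows before aggregation

Fix: Use HAVING (which filters groups after aggregation) instead of WHERE

Corrected query:
SELECT customer, SUM(total) FROM orders GROUP BY customer HAVING SUM(total) > 1467.09

Result:
customer | SUM(total)
---------+-----------
Alice    | 1838.21   
Carol    | 1692.79   
Eve      | 5841.23   
Frank    | 2513.52   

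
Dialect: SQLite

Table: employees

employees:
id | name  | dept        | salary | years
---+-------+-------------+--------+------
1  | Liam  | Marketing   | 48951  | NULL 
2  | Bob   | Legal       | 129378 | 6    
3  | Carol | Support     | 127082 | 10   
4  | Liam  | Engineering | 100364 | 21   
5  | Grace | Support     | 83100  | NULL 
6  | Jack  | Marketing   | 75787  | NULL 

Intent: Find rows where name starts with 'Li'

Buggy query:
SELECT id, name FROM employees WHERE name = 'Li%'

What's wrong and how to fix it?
Bug: '=' compares the literal string including the % character; pattern matching needs LIKE

Fix: Use LIKE for wildcard pattern matching

Corrected query:
SELECT id, name FROM employees WHERE name LIKE 'Li%'

Result:
id | name
---+-----
1  | Liam
4  | Liam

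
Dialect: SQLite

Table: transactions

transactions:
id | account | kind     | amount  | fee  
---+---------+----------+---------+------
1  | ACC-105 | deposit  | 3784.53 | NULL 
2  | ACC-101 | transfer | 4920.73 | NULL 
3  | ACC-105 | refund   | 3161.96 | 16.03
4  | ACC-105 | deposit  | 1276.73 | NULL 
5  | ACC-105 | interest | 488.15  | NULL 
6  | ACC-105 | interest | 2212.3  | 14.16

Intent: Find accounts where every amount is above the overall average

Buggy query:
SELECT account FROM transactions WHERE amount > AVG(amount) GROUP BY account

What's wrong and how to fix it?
Bug: WHERE evaluates per row before aggregation, so AVG() is unavailable

Fix: Compute the overall average in a scalar subquery and compare each group's MIN against it in HAVING

Corrected query:
SELECT account FROM transactions GROUP BY account HAVING MIN(amount) > (SELECT AVG(amount) FROM transactions)

Result:
account
-------
ACC-101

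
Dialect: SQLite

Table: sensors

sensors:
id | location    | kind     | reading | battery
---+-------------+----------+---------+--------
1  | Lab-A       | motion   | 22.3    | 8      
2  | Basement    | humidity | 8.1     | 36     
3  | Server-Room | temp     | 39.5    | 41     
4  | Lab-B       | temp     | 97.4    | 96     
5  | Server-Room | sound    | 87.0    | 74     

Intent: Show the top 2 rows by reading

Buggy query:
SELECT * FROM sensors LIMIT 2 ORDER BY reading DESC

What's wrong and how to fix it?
Bug: LIMIT must come after ORDER BY

Fix: Sort with ORDER BY, then apply LIMIT

Corrected query:
SELECT * FROM sensors ORDER BY reading DESC LIMIT 2

Result:
id | location    | kind  | reading | battery
---+-------------+-------+---------+--------
4  | Lab-B       | temp  | 97.4    | 96     
5  | Server-Room | sound | 87      | 74     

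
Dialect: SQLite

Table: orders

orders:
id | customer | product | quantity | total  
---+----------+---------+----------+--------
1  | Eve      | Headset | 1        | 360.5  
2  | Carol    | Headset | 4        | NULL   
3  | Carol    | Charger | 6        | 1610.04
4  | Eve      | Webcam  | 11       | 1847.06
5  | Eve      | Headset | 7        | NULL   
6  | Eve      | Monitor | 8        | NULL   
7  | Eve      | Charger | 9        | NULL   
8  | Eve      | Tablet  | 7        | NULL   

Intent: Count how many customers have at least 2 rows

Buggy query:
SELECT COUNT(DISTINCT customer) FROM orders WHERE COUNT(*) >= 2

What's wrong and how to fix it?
Bug: WHERE filters individual rows, not groups, so a group-level COUNT is invalid there

Fix: Use a subquery that GROUPs and filters with HAVING, then count its rows

Corrected query:
SELECT COUNT(*) FROM (SELECT customer FROM orders GROUP BY customer HAVING COUNT(*) >= 2)

Result:
COUNT(*)
--------
2       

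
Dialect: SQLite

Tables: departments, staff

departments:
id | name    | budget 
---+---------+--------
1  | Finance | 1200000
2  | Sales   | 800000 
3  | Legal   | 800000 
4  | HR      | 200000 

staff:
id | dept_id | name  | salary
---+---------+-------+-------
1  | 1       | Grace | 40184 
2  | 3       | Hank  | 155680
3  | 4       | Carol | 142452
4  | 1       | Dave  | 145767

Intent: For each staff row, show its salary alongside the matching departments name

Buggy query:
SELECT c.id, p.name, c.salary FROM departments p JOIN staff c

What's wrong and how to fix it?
Bug: Missing join condition: each staff row is matched to all departments rows instead of just its own

Fix: Add ON c.dept_id = p.id to the JOIN

Corrected query:
SELECT c.id, p.name, c.salary FROM departments p JOIN staff c ON c.dept_id = p.id

Result:
id | name    | salary
---+---------+-------
1  | Finance | 40184 
2  | Legal   | 155680
3  | HR      | 142452
4  | Finance | 145767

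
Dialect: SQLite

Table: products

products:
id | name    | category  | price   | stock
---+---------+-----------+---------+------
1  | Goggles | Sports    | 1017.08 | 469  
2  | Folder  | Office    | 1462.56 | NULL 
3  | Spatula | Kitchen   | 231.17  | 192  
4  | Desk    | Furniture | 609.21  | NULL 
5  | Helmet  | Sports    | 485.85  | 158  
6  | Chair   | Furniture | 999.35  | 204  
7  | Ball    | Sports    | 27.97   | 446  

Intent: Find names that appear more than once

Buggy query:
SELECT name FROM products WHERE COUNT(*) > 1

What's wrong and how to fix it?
Bug: COUNT(*) is an aggregate and cannot be used in WHERE

Fix: GROUP BY name, then filter groups with HAVING COUNT(*) > 1

Corrected query:
SELECT name FROM products GROUP BY name HAVING COUNT(*) > 1

Result:
(no rows)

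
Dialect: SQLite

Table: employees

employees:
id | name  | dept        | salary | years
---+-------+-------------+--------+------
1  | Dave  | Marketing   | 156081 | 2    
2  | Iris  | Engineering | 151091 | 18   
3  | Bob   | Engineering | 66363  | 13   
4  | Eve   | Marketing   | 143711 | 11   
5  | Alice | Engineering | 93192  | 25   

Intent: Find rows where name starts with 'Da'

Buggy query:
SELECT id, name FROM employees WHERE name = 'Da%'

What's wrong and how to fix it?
Bug: '=' compares the literal string including the % character; pattern matching needs LIKE

Fix: Replace '=' with LIKE so 'Da%' is treated as a pattern

Corrected query:
SELECT id, name FROM employees WHERE name LIKE 'Da%'

Result:
id | name
---+-----
1  | Dave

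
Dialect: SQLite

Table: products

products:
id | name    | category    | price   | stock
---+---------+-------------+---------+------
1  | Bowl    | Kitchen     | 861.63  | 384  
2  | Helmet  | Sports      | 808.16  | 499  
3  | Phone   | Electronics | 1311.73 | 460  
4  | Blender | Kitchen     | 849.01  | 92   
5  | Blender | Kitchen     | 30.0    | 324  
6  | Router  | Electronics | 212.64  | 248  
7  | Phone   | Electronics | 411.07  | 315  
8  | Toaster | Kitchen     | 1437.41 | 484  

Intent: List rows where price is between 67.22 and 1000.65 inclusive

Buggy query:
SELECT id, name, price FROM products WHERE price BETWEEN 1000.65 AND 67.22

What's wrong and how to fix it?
Bug: The bounds are reversed; BETWEEN a AND b requires a <= b to match anything

Fix: Write BETWEEN 67.22 AND 1000.65

Corrected query:
SELECT id, name, price FROM products WHERE price BETWEEN 67.22 AND 1000.65

Result:
id | name    | price 
---+---------+-------
1  | Bowl    | 861.63
2  | Helmet  | 808.16
4  | Blender | 849.01
6  | Router  | 212.64
7  | Phone   | 411.07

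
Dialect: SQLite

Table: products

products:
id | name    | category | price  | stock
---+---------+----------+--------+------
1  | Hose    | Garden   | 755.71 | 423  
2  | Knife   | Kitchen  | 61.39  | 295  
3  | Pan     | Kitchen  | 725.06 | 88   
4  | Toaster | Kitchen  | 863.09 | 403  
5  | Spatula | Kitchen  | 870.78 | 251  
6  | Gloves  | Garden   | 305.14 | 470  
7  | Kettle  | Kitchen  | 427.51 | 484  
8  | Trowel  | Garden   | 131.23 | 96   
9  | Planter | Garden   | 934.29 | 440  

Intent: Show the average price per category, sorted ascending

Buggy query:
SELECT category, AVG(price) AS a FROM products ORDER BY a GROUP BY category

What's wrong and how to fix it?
Bug: GROUP BY must precede ORDER BY

Fix: Reorder: SELECT … FROM … GROUP BY … ORDER BY …

Corrected query:
SELECT category, AVG(price) AS a FROM products GROUP BY category ORDER BY a

Result:
category | a       
---------+---------
Garden   | 531.5925
Kitchen  | 589.566 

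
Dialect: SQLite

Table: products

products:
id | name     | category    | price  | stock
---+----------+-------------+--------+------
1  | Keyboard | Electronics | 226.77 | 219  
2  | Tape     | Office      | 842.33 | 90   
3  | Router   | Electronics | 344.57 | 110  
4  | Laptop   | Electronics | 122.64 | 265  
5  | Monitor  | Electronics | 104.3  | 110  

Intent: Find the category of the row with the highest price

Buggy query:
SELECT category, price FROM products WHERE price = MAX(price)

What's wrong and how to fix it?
Bug: WHERE is evaluated per row; an aggregate over the whole table isn't defined there

Fix: Use a subquery: WHERE price = (SELECT MAX(price) FROM products)

Corrected query:
SELECT category, price FROM products WHERE price = (SELECT MAX(price) FROM products)

Result:
category | price 
---------+-------
Office   | 842.33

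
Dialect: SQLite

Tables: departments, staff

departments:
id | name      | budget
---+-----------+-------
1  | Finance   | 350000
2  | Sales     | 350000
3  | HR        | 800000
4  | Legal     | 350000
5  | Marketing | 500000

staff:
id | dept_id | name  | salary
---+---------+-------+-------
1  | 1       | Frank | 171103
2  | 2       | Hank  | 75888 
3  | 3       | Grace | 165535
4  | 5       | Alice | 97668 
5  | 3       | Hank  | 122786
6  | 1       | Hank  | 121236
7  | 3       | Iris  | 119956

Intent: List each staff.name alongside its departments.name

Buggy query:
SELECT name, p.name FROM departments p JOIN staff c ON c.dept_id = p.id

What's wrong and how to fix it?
Bug: Both tables have a 'name' column; the unqualified reference is ambiguous

Fix: Prefix ambiguous columns with the table alias

Corrected query:
SELECT c.name, p.name FROM departments p JOIN staff c ON c.dept_id = p.id

Result:
name  | name     
------+----------
Frank | Finance  
Hank  | Sales    
Grace | HR       
Alice | Marketing
Hank  | HR       
Hank  | Finance  
Iris  | HR       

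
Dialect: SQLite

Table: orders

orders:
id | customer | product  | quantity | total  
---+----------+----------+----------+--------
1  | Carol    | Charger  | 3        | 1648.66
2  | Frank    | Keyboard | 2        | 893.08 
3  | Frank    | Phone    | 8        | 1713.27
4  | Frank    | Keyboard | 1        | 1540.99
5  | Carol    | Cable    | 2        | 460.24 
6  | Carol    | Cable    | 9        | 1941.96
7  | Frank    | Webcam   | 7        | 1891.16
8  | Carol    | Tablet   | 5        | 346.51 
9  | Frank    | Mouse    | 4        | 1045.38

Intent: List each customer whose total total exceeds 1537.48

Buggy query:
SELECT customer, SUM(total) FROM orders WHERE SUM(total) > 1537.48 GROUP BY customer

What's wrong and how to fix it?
Bug: WHERE runs before GROUP BY, so aggregates aren't available there

Fix: Move the aggregate condition to a HAVING clause

Corrected query:
SELECT customer, SUM(total) FROM orders GROUP BY customer HAVING SUM(total) > 1537.48

Result:
customer | SUM(total)
---------+-----------
Carol    | 4397.37   
Frank    | 7083.88   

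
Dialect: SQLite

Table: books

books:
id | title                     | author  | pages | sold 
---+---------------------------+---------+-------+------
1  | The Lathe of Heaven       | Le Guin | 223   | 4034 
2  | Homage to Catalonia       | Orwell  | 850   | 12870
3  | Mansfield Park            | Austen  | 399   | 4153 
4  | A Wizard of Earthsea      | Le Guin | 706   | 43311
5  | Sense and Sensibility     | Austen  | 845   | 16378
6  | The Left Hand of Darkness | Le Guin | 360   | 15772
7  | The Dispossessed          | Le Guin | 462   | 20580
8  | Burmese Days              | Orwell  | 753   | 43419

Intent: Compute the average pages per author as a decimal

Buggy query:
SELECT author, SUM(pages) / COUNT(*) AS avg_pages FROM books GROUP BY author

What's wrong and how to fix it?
Bug: SUM(pages) and COUNT(*) are both integers; the division truncates the fractional part

Fix: Cast one side to REAL so the division keeps the fractional part

Corrected query:
SELECT author, SUM(pages) * 1.0 / COUNT(*) AS avg_pages FROM books GROUP BY author

Result:
author  | avg_pages
--------+----------
Austen  | 622      
Le Guin | 437.75   
Orwell  | 801.5    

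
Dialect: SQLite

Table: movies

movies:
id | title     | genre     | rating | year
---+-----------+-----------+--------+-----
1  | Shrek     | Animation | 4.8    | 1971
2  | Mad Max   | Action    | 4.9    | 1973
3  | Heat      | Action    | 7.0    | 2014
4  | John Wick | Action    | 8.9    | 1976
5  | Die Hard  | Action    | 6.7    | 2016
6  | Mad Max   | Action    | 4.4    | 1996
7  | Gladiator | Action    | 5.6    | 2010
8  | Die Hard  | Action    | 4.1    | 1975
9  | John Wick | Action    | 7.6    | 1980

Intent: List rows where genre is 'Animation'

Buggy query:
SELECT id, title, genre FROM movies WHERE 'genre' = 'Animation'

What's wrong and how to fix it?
Bug: 'genre' in single quotes is a string literal, not the column; the comparison is literal-vs-literal and never true

Fix: Reference the column as genre without single quotes

Corrected query:
SELECT id, title, genre FROM movies WHERE genre = 'Animation'

Result:
id | title | genre    
---+-------+----------
1  | Shrek | Animation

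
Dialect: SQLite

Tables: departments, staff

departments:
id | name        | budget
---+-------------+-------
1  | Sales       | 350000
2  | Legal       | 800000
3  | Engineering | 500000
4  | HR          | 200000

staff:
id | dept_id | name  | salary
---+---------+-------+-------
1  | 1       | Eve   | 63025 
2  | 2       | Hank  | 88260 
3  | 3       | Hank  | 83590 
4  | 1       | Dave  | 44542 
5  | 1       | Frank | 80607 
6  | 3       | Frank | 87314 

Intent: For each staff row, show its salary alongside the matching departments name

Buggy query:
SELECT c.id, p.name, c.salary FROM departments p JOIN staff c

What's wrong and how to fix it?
Bug: JOIN with no ON clause produces a cartesian product; every staff row pairs with every departments row

Fix: Add ON c.dept_id = p.id to the JOIN

Corrected query:
SELECT c.id, p.name, c.salary FROM departments p JOIN staff c ON c.dept_id = p.id

Result:
id | name        | salary
---+-------------+-------
1  | Sales       | 63025 
2  | Legal       | 88260 
3  | Engineering | 83590 
4  | Sales       | 44542 
5  | Sales       | 80607 
6  | Engineering | 87314 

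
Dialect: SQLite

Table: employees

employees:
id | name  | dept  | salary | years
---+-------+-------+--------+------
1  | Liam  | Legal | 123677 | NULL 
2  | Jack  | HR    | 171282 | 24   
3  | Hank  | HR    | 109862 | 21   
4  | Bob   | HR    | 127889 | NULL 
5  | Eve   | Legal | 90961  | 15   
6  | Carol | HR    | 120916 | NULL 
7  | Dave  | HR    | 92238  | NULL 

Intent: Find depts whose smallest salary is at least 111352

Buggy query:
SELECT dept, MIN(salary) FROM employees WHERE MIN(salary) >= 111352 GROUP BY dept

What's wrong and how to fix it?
Bug: Aggregates like MIN are computed per group after WHERE runs

Fix: Replace WHERE with HAVING after the GROUP BY

Corrected query:
SELECT dept, MIN(salary) FROM employees GROUP BY dept HAVING MIN(salary) >= 111352

Result:
(no rows)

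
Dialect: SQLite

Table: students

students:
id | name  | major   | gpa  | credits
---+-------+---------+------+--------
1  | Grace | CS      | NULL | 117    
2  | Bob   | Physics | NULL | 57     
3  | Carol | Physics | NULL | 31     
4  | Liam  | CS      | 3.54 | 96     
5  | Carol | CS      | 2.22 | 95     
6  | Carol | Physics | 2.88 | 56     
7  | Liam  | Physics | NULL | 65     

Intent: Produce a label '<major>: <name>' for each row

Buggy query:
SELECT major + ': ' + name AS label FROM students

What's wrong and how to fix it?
Bug: SQLite uses || for string concatenation; + coerces text to numbers (yielding 0)

Fix: Use the || operator for string concatenation

Corrected query:
SELECT major || ': ' || name AS label FROM students

Result:
label         
--------------
CS: Grace     
Physics: Bob  
Physics: Carol
CS: Liam      
CS: Carol     
Physics: Carol
Physics: Liam 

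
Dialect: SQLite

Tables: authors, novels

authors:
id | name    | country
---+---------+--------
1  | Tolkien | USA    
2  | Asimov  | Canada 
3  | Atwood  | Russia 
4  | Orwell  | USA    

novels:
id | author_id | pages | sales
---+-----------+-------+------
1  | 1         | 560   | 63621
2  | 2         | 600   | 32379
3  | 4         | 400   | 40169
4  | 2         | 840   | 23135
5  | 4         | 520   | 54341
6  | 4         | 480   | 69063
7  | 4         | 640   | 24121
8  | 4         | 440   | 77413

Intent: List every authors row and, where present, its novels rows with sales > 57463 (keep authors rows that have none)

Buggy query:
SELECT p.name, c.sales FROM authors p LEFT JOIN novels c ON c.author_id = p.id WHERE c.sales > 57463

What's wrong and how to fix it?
Bug: A WHERE condition on the right-hand table after LEFT JOIN drops unmatched parents

Fix: Put 'c.sales > 57463' in the JOIN's ON clause instead of WHERE

Corrected query:
SELECT p.name, c.sales FROM authors p LEFT JOIN novels c ON c.author_id = p.id AND c.sales > 57463

Result:
name    | sales
--------+------
Tolkien | 63621
Asimov  | NULL 
Atwood  | NULL 
Orwell  | 69063
Orwell  | 77413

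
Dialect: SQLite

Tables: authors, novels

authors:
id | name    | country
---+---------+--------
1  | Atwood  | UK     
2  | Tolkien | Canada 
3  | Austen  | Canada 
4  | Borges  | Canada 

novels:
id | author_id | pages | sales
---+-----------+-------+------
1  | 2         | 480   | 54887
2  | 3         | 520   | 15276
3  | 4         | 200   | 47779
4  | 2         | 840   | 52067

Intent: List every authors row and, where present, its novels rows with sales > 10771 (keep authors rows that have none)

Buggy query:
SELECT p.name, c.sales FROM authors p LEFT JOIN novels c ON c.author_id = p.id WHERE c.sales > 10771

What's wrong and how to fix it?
Bug: Filtering c.sales in WHERE discards the NULL rows produced by LEFT JOIN, turning it into an inner join

Fix: Move the right-table condition into the ON clause so unmatched parents are kept

Corrected query:
SELECT p.name, c.sales FROM authors p LEFT JOIN novels c ON c.author_id = p.id AND c.sales > 10771

Result:
name    | sales
--------+------
Atwood  | NULL 
Tolkien | 52067
Tolkien | 54887
Austen  | 15276
Borges  | 47779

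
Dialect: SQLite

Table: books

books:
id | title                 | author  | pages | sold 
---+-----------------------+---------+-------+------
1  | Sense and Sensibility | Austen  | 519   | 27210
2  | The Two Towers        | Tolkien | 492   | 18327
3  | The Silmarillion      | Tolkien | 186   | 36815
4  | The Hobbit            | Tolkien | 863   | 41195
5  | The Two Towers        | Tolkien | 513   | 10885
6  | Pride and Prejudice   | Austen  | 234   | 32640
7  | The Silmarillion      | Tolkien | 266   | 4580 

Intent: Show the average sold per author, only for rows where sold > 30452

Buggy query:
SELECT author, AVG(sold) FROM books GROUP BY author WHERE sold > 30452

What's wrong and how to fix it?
Bug: WHERE cannot follow GROUP BY

Fix: Place WHERE between FROM and GROUP BY

Corrected query:
SELECT author, AVG(sold) FROM books WHERE sold > 30452 GROUP BY author

Result:
author  | AVG(sold)
--------+----------
Austen  | 32640    
Tolkien | 39005    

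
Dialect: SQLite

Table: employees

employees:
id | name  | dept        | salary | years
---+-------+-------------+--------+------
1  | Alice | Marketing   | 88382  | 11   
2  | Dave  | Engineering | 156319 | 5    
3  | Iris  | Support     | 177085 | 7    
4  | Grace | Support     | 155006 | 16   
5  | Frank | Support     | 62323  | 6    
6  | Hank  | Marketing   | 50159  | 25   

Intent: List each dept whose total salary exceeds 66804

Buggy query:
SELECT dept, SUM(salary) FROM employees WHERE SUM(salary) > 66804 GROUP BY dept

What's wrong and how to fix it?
Bug: WHERE runs before GROUP BY, so aggregates aren't available there

Fix: Use HAVING (which filters groups after aggregation) instead of WHERE

Corrected query:
SELECT dept, SUM(salary) FROM employees GROUP BY dept HAVING SUM(salary) > 66804

Result:
dept        | SUM(salary)
------------+------------
Engineering | 156319     
Marketing   | 138541     
Support     | 394414     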